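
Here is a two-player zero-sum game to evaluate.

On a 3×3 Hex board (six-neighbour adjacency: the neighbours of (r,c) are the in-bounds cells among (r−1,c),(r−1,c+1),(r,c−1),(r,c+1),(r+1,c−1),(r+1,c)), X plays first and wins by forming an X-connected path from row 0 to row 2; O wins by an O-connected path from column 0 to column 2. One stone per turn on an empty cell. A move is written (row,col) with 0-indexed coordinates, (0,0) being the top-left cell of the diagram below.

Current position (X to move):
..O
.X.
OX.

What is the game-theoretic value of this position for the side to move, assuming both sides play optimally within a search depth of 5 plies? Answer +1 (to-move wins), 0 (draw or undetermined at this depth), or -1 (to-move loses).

value(..O/.X./OX., X) = +1

[..O/.X./OX.] X move#1: (0,0):+1/X.O/.X./OX.*, (0,1):+1/.XO/.X./OX., (1,0):+1/..O/XX./OX., (1,2):-1/..O/.XX/OX., (2,2):-1/..O/.X./OXX
[X.O/.X./OX.] O move#2: (0,1):-1/XOO/.X./OX.*, (1,0):-1/X.O/OX./OX., (1,2):-1/X.O/.XO/OX., (2,2):-1/X.O/.X./OXO
[XOO/.X./OX.] X move#3: (1,0):+1/XOO/XX./OX.*, (1,2):-1/XOO/.XX/OX., (2,2):-1/XOO/.X./OXX
[XOO/XX./OX.] end (terminal -1, O#4); searched ..O/.X./OX. to 5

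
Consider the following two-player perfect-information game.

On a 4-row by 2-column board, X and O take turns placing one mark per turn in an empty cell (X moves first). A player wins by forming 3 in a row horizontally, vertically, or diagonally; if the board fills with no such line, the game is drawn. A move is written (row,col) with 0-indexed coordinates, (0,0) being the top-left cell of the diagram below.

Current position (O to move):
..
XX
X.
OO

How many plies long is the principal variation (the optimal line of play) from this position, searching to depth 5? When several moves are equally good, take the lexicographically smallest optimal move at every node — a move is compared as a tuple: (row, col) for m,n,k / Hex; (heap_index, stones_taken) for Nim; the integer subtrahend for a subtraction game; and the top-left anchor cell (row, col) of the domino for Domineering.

[../XX/X./OO] O move#1: (0,0):+0/O./XX/X./OO*, (0,1):-1/.O/XX/X./OO, (2,1):-1/../XX/XO/OO
[O./XX/X./OO] X move#2: (0,1):+0/OX/XX/X./OO*, (2,1):+0/O./XX/XX/OO
[OX/XX/X./OO] O move#3: (2,1):+0/OX/XX/XO/OO*
[OX/XX/XO/OO] end (terminal +0, X#4); searched ../XX/X./OO to 5

PV length from [../XX/X./OO]: 3 plies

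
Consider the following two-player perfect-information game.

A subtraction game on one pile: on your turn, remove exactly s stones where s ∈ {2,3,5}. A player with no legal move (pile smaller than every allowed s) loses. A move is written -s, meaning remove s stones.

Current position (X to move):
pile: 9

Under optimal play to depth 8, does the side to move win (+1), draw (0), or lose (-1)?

value(9, X) = +1

[9] X move#1: -2:+1/7*, -3:-1/6, -5:-1/4
[7] O move#2: -2:-1/5*, -3:-1/4, -5:-1/2
[5] X move#3: -2:-1/3, -3:-1/2, -5:+1/0*
[0] end (terminal -1, O#4); searched 9 to 8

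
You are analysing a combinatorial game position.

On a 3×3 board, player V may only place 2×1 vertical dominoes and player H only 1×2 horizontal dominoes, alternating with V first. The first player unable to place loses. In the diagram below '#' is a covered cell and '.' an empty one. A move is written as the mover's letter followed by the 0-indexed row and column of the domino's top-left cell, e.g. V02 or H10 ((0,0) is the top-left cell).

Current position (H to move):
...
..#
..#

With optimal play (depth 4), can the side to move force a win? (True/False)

ply 1, H at .../..#/..# | H00=-1→##./..#/..#; H01=-1→.##/..#/..#; H10=+1→.../###/..#*; H20=-1→.../..#/###
ply 2: .../###/..# is terminal -1 (V); from .../..#/..# depth 4

H winning at [.../..#/..#]: True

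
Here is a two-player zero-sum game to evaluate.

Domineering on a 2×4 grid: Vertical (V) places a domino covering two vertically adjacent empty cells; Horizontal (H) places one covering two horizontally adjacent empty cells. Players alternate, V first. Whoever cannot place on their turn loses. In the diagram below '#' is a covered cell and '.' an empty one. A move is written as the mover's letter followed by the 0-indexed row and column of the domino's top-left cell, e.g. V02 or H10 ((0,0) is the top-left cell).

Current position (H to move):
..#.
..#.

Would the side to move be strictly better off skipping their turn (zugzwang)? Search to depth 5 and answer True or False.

[..#./..#.] H move#1: H00:+1/###./..#.*, H10:+1/..#./###.
[###./..#.] V move#2: V03:-1/####/..##*
[####/..##] H move#3: H10:+1/####/####*
[####/####] end (terminal -1, V#4); searched ..#./..#. to 5
suppose H passes — search the same position with V to move:
pass> [..#./..#.] V move#1: V00:+1/#.#./#.#.*, V01:+1/.##./.##., V03:-1/..##/..##
pass> [#.#./#.#.] end (terminal -1, H#2); searched ..#./..#. to 5
for H: play +1, pass -1

zugzwang(..#./..#., H) = False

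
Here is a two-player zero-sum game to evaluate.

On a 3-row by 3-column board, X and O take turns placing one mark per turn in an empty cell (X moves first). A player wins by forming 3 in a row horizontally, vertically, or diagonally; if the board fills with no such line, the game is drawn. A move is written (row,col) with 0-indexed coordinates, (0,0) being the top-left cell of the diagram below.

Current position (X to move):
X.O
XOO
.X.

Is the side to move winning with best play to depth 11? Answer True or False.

p1 X@[X.O/XOO/.X.]: (0,1)[XXO/XOO/.X.]-1 (2,0)[X.O/XOO/XX.]+1* (2,2)[X.O/XOO/.XX]-1
p2 O@[X.O/XOO/XX.] terminal -1; root [X.O/XOO/.X.] d11

X winning at [X.O/XOO/.X.]: True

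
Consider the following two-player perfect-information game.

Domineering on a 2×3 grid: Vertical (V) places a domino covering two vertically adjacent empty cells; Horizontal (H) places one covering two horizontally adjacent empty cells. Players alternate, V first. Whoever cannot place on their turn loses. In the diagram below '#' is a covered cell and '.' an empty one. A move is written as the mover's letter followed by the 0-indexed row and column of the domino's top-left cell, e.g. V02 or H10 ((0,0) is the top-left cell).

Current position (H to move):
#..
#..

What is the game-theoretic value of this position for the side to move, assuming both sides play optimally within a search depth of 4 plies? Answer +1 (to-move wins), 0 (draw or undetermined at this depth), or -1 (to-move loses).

value(#../#.., H) = +1

p1 H@[#../#..]: H01[###/#..]+1* H11[#../###]+1
p2 V@[###/#..] terminal -1; root [#../#..] d4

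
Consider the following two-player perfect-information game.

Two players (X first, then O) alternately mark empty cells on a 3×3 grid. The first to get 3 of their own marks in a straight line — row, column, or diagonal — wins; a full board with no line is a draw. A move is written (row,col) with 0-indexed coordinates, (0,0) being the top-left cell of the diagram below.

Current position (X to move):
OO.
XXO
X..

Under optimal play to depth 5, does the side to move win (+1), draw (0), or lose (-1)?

value(OO./XXO/X.., X) = +1

[OO./XXO/X..] X move#1: (0,2):+1/OOX/XXO/X..*, (2,1):-1/OO./XXO/XX., (2,2):-1/OO./XXO/X.X
[OOX/XXO/X..] end (terminal -1, O#2); searched OO./XXO/X.. to 5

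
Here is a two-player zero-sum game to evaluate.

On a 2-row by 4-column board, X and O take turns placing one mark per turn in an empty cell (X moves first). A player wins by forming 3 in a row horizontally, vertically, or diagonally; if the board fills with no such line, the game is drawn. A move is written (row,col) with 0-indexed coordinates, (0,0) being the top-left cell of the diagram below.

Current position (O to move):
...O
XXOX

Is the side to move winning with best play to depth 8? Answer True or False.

p1 O@[...O/XXOX]: (0,0)[O..O/XXOX]+0* (0,1)[.O.O/XXOX]+0 (0,2)[..OO/XXOX]+0
p2 X@[O..O/XXOX]: (0,1)[OX.O/XXOX]+0* (0,2)[O.XO/XXOX]+0
p3 O@[OX.O/XXOX]: (0,2)[OXOO/XXOX]+0*
p4 X@[OXOO/XXOX] terminal +0; root [...O/XXOX] d8

O winning at [...O/XXOX]: False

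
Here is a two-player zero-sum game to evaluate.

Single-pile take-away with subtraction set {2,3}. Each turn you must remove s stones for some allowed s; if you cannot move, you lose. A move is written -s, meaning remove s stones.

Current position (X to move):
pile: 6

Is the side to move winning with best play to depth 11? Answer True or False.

p1 X@[6]: -2[4]-1* -3[3]-1
p2 O@[4]: -2[2]-1 -3[1]+1*
p3 X@[1] terminal -1; root [6] d11

X winning at [6]: False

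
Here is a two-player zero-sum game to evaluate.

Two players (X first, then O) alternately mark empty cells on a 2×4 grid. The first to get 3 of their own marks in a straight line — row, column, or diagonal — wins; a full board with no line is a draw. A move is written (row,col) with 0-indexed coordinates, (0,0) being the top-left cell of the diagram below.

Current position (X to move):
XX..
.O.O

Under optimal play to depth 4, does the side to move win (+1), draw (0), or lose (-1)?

p1 X@[XX../.O.O]: (0,2)[XXX./.O.O]+1* (0,3)[XX.X/.O.O]-1 (1,0)[XX../XO.O]-1 (1,2)[XX../.OXO]+0
p2 O@[XXX./.O.O] terminal -1; root [XX../.O.O] d4

value(XX../.O.O, X) = +1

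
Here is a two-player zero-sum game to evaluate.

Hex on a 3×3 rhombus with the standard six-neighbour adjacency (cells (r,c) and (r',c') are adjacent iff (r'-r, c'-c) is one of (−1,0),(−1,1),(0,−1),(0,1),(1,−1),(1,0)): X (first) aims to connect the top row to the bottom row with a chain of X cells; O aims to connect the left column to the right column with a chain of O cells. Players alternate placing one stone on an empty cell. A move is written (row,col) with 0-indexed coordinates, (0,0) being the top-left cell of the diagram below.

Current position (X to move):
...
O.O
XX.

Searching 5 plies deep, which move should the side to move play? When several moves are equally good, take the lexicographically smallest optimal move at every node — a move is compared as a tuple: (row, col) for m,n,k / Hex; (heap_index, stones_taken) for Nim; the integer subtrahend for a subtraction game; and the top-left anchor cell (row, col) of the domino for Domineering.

X's best at [.../O.O/XX.]: (1,1)

[.../O.O/XX.] X move#1: (0,0):-1/X../O.O/XX., (0,1):-1/.X./O.O/XX., (0,2):-1/..X/O.O/XX., (1,1):+1/.../OXO/XX.*, (2,2):-1/.../O.O/XXX
[.../OXO/XX.] O move#2: (0,0):-1/O../OXO/XX.*, (0,1):-1/.O./OXO/XX., (0,2):-1/..O/OXO/XX., (2,2):-1/.../OXO/XXO
[O../OXO/XX.] X move#3: (0,1):+1/OX./OXO/XX.*, (0,2):+1/O.X/OXO/XX., (2,2):+1/O../OXO/XXX
[OX./OXO/XX.] end (terminal -1, O#4); searched .../O.O/XX. to 5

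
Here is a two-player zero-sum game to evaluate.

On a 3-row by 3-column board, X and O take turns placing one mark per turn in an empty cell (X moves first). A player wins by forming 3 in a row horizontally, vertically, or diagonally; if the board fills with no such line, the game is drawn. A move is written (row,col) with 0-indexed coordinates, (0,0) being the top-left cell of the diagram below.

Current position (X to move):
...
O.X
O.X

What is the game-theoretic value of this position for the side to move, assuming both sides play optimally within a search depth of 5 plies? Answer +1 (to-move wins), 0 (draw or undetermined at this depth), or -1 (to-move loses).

p1 X@[.../O.X/O.X]: (0,0)[X../O.X/O.X]+1* (0,1)[.X./O.X/O.X]-1 (0,2)[..X/O.X/O.X]+1 (1,1)[.../OXX/O.X]-1 (2,1)[.../O.X/OXX]-1
p2 O@[X../O.X/O.X]: (0,1)[XO./O.X/O.X]-1* (0,2)[X.O/O.X/O.X]-1 (1,1)[X../OOX/O.X]-1 (2,1)[X../O.X/OOX]-1
p3 X@[XO./O.X/O.X]: (0,2)[XOX/O.X/O.X]+1* (1,1)[XO./OXX/O.X]+1 (2,1)[XO./O.X/OXX]+1
p4 O@[XOX/O.X/O.X] terminal -1; root [.../O.X/O.X] d5

value(.../O.X/O.X, X) = +1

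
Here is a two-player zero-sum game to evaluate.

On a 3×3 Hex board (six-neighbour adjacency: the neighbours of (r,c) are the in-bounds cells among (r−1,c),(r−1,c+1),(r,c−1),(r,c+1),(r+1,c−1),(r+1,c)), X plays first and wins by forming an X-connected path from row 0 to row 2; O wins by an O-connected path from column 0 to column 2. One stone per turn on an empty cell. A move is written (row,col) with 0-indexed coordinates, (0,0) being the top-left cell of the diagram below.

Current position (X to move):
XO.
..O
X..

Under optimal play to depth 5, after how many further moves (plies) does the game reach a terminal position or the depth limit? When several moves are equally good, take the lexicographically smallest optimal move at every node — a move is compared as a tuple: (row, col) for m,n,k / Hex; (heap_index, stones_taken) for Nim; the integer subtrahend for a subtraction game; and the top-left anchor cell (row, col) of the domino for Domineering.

[XO./..O/X..] X move#1: (0,2):+1/XOX/..O/X..*, (1,0):+1/XO./X.O/X.., (1,1):+1/XO./.XO/X.., (2,1):-1/XO./..O/XX., (2,2):-1/XO./..O/X.X
[XOX/..O/X..] O move#2: (1,0):-1/XOX/O.O/X..*, (1,1):-1/XOX/.OO/X.., (2,1):-1/XOX/..O/XO., (2,2):-1/XOX/..O/X.O
[XOX/O.O/X..] X move#3: (1,1):+1/XOX/OXO/X..*, (2,1):-1/XOX/O.O/XX., (2,2):-1/XOX/O.O/X.X
[XOX/OXO/X..] end (terminal -1, O#4); searched XO./..O/X.. to 5

PV length from [XO./..O/X..]: 3 plies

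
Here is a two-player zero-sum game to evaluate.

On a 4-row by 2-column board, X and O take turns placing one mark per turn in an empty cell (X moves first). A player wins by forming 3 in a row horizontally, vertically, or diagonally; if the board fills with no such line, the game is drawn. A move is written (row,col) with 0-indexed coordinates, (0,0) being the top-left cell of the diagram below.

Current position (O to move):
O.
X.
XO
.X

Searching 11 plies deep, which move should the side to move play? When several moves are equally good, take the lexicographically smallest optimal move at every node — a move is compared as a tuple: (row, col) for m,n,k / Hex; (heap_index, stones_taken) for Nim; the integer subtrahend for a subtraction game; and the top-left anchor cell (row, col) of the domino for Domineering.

ply 1, O at O./X./XO/.X | (0,1)=-1→OO/X./XO/.X; (1,1)=-1→O./XO/XO/.X; (3,0)=+0→O./X./XO/OX*
ply 2, X at O./X./XO/OX | (0,1)=+0→OX/X./XO/OX*; (1,1)=+0→O./XX/XO/OX
ply 3, O at OX/X./XO/OX | (1,1)=+0→OX/XO/XO/OX*
ply 4: OX/XO/XO/OX is terminal +0 (X); from O./X./XO/.X depth 11

O's best at [O./X./XO/.X]: (3,0)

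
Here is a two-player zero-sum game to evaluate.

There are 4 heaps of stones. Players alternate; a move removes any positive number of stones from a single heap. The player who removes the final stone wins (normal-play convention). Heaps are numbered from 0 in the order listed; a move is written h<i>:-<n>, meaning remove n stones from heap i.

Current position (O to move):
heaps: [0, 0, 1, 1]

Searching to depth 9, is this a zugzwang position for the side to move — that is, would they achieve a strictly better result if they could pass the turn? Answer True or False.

zugzwang((0,0,1,1), O) = True

p1 O@[(0,0,1,1)]: h2:-1[(0,0,0,1)]-1* h3:-1[(0,0,1,0)]-1
p2 X@[(0,0,0,1)]: h3:-1[(0,0,0,0)]+1*
p3 O@[(0,0,0,0)] terminal -1; root [(0,0,1,1)] d9
pass branch (X moves first from the same position):
  | p1 X@[(0,0,1,1)]: h2:-1[(0,0,0,1)]-1* h3:-1[(0,0,1,0)]-1
  | p2 O@[(0,0,0,1)]: h3:-1[(0,0,0,0)]+1*
  | p3 X@[(0,0,0,0)] terminal -1; root [(0,0,1,1)] d9
O moving scores -1; O passing scores +1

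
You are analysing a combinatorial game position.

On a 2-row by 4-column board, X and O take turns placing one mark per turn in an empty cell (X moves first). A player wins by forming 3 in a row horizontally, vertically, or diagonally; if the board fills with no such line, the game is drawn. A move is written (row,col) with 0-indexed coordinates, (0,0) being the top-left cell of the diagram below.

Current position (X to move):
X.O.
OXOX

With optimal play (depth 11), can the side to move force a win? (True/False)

p1 X@[X.O./OXOX]: (0,1)[XXO./OXOX]+0* (0,3)[X.OX/OXOX]+0
p2 O@[XXO./OXOX]: (0,3)[XXOO/OXOX]+0*
p3 X@[XXOO/OXOX] terminal +0; root [X.O./OXOX] d11

X winning at [X.O./OXOX]: False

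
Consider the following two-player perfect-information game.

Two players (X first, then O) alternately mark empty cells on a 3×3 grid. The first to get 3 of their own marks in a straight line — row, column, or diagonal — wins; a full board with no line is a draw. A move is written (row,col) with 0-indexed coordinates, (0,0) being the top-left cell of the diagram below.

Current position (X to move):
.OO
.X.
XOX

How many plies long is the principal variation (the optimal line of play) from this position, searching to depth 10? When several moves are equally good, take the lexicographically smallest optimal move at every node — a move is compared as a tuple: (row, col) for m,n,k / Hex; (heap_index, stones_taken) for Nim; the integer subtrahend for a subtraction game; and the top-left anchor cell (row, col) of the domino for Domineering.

[.OO/.X./XOX] X move#1: (0,0):+1/XOO/.X./XOX*, (1,0):-1/.OO/XX./XOX, (1,2):-1/.OO/.XX/XOX
[XOO/.X./XOX] end (terminal -1, O#2); searched .OO/.X./XOX to 10

PV length from [.OO/.X./XOX]: 1 ply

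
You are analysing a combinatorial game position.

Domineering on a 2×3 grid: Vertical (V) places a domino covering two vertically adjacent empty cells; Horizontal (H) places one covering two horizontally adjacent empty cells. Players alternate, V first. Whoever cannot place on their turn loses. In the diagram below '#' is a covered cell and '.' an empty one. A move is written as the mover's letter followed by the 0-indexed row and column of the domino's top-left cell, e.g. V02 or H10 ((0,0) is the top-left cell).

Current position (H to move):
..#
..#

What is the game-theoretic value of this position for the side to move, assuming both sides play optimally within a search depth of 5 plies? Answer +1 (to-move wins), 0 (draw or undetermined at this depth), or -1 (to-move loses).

[..#/..#] H move#1: H00:+1/###/..#*, H10:+1/..#/###
[###/..#] end (terminal -1, V#2); searched ..#/..# to 5

value(..#/..#, H) = +1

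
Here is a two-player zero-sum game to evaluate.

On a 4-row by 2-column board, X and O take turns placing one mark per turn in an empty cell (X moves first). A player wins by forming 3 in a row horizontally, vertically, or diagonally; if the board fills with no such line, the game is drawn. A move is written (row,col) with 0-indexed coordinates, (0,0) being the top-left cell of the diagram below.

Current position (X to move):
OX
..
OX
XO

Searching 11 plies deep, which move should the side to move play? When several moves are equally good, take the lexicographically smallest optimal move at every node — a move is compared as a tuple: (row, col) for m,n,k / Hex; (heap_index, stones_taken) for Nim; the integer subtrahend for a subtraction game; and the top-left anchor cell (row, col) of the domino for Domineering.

p1 X@[OX/../OX/XO]: (1,0)[OX/X./OX/XO]+0 (1,1)[OX/.X/OX/XO]+1*
p2 O@[OX/.X/OX/XO] terminal -1; root [OX/../OX/XO] d11

X's best at [OX/../OX/XO]: (1,1)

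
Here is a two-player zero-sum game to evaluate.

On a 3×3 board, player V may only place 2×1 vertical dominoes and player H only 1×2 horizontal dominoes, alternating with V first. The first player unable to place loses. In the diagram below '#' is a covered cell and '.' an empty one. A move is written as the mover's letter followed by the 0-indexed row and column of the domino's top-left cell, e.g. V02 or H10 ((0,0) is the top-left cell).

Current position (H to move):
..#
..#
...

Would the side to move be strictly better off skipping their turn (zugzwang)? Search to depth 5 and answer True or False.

ply 1, H at ..#/..#/... | H00=-1→###/..#/...; H10=+1→..#/###/...*; H20=-1→..#/..#/##.; H21=-1→..#/..#/.##
ply 2: ..#/###/... is terminal -1 (V); from ..#/..#/... depth 5
suppose H passes — search the same position with V to move:
pass> ply 1, V at ..#/..#/... | V00=+1→#.#/#.#/...*; V01=+1→.##/.##/...; V10=+1→..#/#.#/#..; V11=+1→..#/.##/.#.
pass> ply 2, H at #.#/#.#/... | H20=-1→#.#/#.#/##.*; H21=-1→#.#/#.#/.##
pass> ply 3, V at #.#/#.#/##. | V01=+1→###/###/##.*
pass> ply 4: ###/###/##. is terminal -1 (H); from ..#/..#/... depth 5
for H: play +1, pass -1

zugzwang(..#/..#/..., H) = False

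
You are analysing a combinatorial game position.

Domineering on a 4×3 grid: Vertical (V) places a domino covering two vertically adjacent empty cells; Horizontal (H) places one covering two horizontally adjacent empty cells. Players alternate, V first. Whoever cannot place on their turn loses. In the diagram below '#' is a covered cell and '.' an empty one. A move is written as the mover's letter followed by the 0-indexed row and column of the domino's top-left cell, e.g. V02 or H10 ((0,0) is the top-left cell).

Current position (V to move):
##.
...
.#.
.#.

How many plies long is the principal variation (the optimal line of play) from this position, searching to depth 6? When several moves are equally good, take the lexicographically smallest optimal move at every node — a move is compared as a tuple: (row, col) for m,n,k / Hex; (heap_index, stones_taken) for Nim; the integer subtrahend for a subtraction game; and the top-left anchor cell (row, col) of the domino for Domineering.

PV length from [##./.../.#./.#.]: 3 plies

p1 V@[##./.../.#./.#.]: V02[###/..#/.#./.#.]+1* V10[##./#../##./.#.]+1 V12[##./..#/.##/.#.]+1 V20[##./.../##./##.]+1 V22[##./.../.##/.##]+1
p2 H@[###/..#/.#./.#.]: H10[###/###/.#./.#.]-1*
p3 V@[###/###/.#./.#.]: V20[###/###/##./##.]+1* V22[###/###/.##/.##]+1
p4 H@[###/###/##./##.] terminal -1; root [##./.../.#./.#.] d6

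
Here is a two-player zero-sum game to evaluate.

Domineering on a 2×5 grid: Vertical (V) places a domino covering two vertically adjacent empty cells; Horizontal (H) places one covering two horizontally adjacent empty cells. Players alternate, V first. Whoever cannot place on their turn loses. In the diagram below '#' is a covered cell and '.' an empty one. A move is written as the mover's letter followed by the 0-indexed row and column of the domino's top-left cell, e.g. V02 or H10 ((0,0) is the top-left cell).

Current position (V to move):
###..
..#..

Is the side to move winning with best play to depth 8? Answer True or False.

[###../..#..] V move#1: V03:+1/####./..##.*, V04:+1/###.#/..#.#
[####./..##.] H move#2: H10:-1/####./####.*
[####./####.] V move#3: V04:+1/#####/#####*
[#####/#####] end (terminal -1, H#4); searched ###../..#.. to 8

V winning at [###../..#..]: True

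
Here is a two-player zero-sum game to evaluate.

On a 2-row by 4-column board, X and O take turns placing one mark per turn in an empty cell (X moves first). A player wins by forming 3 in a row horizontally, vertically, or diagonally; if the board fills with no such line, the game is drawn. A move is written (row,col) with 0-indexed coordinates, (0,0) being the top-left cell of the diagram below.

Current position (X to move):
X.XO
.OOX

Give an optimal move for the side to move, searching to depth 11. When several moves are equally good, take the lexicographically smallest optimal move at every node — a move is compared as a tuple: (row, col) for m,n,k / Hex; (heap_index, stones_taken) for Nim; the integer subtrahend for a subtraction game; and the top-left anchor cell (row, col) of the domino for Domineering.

X's best at [X.XO/.OOX]: (0,1)

ply 1, X at X.XO/.OOX | (0,1)=+1→XXXO/.OOX*; (1,0)=+0→X.XO/XOOX
ply 2: XXXO/.OOX is terminal -1 (O); from X.XO/.OOX depth 11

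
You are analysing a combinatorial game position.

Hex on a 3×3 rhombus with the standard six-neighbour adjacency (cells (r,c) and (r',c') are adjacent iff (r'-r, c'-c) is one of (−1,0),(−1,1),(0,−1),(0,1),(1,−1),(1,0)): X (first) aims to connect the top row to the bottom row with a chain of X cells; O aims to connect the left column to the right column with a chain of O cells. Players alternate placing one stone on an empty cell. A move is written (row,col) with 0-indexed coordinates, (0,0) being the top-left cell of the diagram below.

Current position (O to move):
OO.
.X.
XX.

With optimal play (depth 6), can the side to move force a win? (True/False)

p1 O@[OO./.X./XX.]: (0,2)[OOO/.X./XX.]+1* (1,0)[OO./OX./XX.]-1 (1,2)[OO./.XO/XX.]-1 (2,2)[OO./.X./XXO]-1
p2 X@[OOO/.X./XX.] terminal -1; root [OO./.X./XX.] d6

O winning at [OO./.X./XX.]: True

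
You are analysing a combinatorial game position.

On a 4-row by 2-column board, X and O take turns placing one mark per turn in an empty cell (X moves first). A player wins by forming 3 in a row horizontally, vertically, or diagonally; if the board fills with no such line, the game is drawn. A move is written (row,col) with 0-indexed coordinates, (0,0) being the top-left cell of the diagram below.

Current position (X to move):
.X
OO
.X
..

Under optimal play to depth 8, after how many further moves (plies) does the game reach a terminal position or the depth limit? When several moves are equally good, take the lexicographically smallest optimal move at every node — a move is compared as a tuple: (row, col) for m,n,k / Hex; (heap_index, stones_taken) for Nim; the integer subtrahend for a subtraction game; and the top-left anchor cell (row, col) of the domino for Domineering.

p1 X@[.X/OO/.X/..]: (0,0)[XX/OO/.X/..]+0* (2,0)[.X/OO/XX/..]+0 (3,0)[.X/OO/.X/X.]+0 (3,1)[.X/OO/.X/.X]-1
p2 O@[XX/OO/.X/..]: (2,0)[XX/OO/OX/..]+0* (3,0)[XX/OO/.X/O.]+0 (3,1)[XX/OO/.X/.O]+0
p3 X@[XX/OO/OX/..]: (3,0)[XX/OO/OX/X.]+0* (3,1)[XX/OO/OX/.X]-1
p4 O@[XX/OO/OX/X.]: (3,1)[XX/OO/OX/XO]+0*
p5 X@[XX/OO/OX/XO] terminal +0; root [.X/OO/.X/..] d8

PV length from [.X/OO/.X/..]: 4 plies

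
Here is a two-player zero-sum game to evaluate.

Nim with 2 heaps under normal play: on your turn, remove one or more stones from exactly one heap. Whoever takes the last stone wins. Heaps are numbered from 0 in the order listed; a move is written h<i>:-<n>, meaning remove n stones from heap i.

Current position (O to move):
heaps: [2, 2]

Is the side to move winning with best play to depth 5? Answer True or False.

O winning at [(2,2)]: False

p1 O@[(2,2)]: h0:-1[(1,2)]-1* h0:-2[(0,2)]-1 h1:-1[(2,1)]-1 h1:-2[(2,0)]-1
p2 X@[(1,2)]: h0:-1[(0,2)]-1 h1:-1[(1,1)]+1* h1:-2[(1,0)]-1
p3 O@[(1,1)]: h0:-1[(0,1)]-1* h1:-1[(1,0)]-1
p4 X@[(0,1)]: h1:-1[(0,0)]+1*
p5 O@[(0,0)] terminal -1; root [(2,2)] d5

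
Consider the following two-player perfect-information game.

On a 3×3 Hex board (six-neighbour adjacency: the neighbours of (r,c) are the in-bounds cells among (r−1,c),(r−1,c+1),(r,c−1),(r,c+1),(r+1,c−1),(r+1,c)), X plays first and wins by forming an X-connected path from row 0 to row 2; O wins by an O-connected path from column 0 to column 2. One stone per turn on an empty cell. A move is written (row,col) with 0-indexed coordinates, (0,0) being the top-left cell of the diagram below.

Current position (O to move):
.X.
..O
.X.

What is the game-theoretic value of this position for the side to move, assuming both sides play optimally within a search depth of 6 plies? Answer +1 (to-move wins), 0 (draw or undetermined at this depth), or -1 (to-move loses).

[.X./..O/.X.] O move#1: (0,0):-1/OX./..O/.X., (0,2):-1/.XO/..O/.X., (1,0):-1/.X./O.O/.X., (1,1):+1/.X./.OO/.X.*, (2,0):-1/.X./..O/OX., (2,2):-1/.X./..O/.XO
[.X./.OO/.X.] X move#2: (0,0):-1/XX./.OO/.X.*, (0,2):-1/.XX/.OO/.X., (1,0):-1/.X./XOO/.X., (2,0):-1/.X./.OO/XX., (2,2):-1/.X./.OO/.XX
[XX./.OO/.X.] O move#3: (0,2):+1/XXO/.OO/.X.*, (1,0):+1/XX./OOO/.X., (2,0):+1/XX./.OO/OX., (2,2):+1/XX./.OO/.XO
[XXO/.OO/.X.] X move#4: (1,0):-1/XXO/XOO/.X.*, (2,0):-1/XXO/.OO/XX., (2,2):-1/XXO/.OO/.XX
[XXO/XOO/.X.] O move#5: (2,0):+1/XXO/XOO/OX.*, (2,2):-1/XXO/XOO/.XO
[XXO/XOO/OX.] end (terminal -1, X#6); searched .X./..O/.X. to 6

value(.X./..O/.X., O) = +1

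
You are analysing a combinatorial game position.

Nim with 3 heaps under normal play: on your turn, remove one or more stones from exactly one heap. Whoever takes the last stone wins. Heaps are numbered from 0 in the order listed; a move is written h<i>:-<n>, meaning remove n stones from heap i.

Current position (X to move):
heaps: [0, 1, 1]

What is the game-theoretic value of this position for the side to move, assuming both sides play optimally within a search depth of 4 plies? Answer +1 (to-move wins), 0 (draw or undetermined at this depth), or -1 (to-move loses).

[(0,1,1)] X move#1: h1:-1:-1/(0,0,1)*, h2:-1:-1/(0,1,0)
[(0,0,1)] O move#2: h2:-1:+1/(0,0,0)*
[(0,0,0)] end (terminal -1, X#3); searched (0,1,1) to 4

value((0,1,1), X) = -1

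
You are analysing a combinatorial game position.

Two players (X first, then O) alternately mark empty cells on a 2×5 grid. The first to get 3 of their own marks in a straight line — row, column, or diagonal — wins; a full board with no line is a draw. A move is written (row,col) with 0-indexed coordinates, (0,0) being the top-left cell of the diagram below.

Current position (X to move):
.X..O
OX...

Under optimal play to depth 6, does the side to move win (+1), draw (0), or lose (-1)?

[.X..O/OX...] X move#1: (0,0):+0/XX..O/OX..., (0,2):+1/.XX.O/OX...*, (0,3):+0/.X.XO/OX..., (1,2):+1/.X..O/OXX.., (1,3):+1/.X..O/OX.X., (1,4):+0/.X..O/OX..X
[.XX.O/OX...] O move#2: (0,0):-1/OXX.O/OX...*, (0,3):-1/.XXOO/OX..., (1,2):-1/.XX.O/OXO.., (1,3):-1/.XX.O/OX.O., (1,4):-1/.XX.O/OX..O
[OXX.O/OX...] X move#3: (0,3):+1/OXXXO/OX...*, (1,2):+1/OXX.O/OXX.., (1,3):+1/OXX.O/OX.X., (1,4):+0/OXX.O/OX..X
[OXXXO/OX...] end (terminal -1, O#4); searched .X..O/OX... to 6

value(.X..O/OX..., X) = +1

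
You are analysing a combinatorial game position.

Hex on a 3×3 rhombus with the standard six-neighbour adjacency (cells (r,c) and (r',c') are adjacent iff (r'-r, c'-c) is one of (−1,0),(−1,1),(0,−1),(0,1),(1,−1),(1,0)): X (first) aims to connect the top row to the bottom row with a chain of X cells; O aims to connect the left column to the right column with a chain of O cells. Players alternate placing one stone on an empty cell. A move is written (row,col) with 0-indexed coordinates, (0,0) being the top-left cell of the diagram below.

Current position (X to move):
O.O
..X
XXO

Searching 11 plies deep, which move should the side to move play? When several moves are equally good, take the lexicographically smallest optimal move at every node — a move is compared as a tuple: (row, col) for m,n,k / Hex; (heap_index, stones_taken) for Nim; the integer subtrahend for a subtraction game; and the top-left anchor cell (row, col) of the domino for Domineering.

[O.O/..X/XXO] X move#1: (0,1):+1/OXO/..X/XXO*, (1,0):-1/O.O/X.X/XXO, (1,1):-1/O.O/.XX/XXO
[OXO/..X/XXO] O move#2: (1,0):-1/OXO/O.X/XXO*, (1,1):-1/OXO/.OX/XXO
[OXO/O.X/XXO] X move#3: (1,1):+1/OXO/OXX/XXO*
[OXO/OXX/XXO] end (terminal -1, O#4); searched O.O/..X/XXO to 11

X's best at [O.O/..X/XXO]: (0,1)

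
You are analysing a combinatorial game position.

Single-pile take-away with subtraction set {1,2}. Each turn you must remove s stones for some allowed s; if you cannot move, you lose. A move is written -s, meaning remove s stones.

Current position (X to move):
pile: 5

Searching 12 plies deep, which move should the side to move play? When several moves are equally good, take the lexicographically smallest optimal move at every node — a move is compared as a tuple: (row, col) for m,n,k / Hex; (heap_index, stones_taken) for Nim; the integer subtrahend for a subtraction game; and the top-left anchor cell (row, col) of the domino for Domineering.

X's best at [5]: -2

[5] X move#1: -1:-1/4, -2:+1/3*
[3] O move#2: -1:-1/2*, -2:-1/1
[2] X move#3: -1:-1/1, -2:+1/0*
[0] end (terminal -1, O#4); searched 5 to 12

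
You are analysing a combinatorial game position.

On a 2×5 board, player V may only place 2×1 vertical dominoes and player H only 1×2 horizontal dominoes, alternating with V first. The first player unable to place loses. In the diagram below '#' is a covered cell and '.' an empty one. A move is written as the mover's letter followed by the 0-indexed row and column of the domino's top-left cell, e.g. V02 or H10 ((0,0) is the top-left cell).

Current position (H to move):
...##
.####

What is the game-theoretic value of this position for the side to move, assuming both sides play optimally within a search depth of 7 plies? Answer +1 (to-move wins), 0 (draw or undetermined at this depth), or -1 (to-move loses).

ply 1, H at ...##/.#### | H00=+1→##.##/.####*; H01=-1→.####/.####
ply 2: ##.##/.#### is terminal -1 (V); from ...##/.#### depth 7

value(...##/.####, H) = +1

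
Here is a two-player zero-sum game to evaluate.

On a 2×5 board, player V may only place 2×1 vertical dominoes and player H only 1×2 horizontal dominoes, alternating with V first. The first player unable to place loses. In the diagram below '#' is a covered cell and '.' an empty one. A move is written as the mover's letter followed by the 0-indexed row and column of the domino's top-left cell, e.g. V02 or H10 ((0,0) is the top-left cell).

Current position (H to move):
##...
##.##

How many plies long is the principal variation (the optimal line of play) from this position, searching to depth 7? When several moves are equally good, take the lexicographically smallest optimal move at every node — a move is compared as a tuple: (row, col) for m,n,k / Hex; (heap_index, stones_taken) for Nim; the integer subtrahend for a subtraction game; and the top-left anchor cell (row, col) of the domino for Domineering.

[##.../##.##] H move#1: H02:+1/####./##.##*, H03:-1/##.##/##.##
[####./##.##] end (terminal -1, V#2); searched ##.../##.## to 7

PV length from [##.../##.##]: 1 ply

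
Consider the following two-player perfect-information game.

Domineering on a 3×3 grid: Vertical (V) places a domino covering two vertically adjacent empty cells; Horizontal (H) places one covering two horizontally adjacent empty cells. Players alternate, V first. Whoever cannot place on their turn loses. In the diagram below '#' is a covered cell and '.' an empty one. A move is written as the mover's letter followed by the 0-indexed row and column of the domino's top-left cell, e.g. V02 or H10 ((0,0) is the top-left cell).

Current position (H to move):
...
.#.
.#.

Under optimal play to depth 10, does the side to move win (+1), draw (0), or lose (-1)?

[.../.#./.#.] H move#1: H00:-1/##./.#./.#.*, H01:-1/.##/.#./.#.
[##./.#./.#.] V move#2: V02:+1/###/.##/.#.*, V10:+1/##./##./##., V12:+1/##./.##/.##
[###/.##/.#.] end (terminal -1, H#3); searched .../.#./.#. to 10

value(.../.#./.#., H) = -1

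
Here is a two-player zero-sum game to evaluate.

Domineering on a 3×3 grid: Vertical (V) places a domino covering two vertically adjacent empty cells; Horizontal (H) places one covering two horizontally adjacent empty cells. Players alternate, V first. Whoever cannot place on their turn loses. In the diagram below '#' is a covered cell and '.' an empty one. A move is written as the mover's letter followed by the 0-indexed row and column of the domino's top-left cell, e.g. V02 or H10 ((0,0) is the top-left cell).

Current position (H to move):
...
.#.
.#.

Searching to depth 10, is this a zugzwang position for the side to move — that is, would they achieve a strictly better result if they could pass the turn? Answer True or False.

ply 1, H at .../.#./.#. | H00=-1→##./.#./.#.*; H01=-1→.##/.#./.#.
ply 2, V at ##./.#./.#. | V02=+1→###/.##/.#.*; V10=+1→##./##./##.; V12=+1→##./.##/.##
ply 3: ###/.##/.#. is terminal -1 (H); from .../.#./.#. depth 10
pass branch (V moves first from the same position):
  | ply 1, V at .../.#./.#. | V00=+1→#../##./.#.*; V02=+1→..#/.##/.#.; V10=+1→.../##./##.; V12=+1→.../.##/.##
  | ply 2, H at #../##./.#. | H01=-1→###/##./.#.*
  | ply 3, V at ###/##./.#. | V12=+1→###/###/.##*
  | ply 4: ###/###/.## is terminal -1 (H); from .../.#./.#. depth 10
H moving scores -1; H passing scores -1

zugzwang(.../.#./.#., H) = False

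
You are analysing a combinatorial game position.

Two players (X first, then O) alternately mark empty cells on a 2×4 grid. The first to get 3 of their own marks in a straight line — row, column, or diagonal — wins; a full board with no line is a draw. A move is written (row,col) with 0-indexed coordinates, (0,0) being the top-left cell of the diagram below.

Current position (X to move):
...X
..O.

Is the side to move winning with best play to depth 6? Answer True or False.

p1 X@[...X/..O.]: (0,0)[X..X/..O.]-1 (0,1)[.X.X/..O.]+0* (0,2)[..XX/..O.]+0 (1,0)[...X/X.O.]+0 (1,1)[...X/.XO.]+0 (1,3)[...X/..OX]+0
p2 O@[.X.X/..O.]: (0,0)[OX.X/..O.]-1 (0,2)[.XOX/..O.]+0* (1,0)[.X.X/O.O.]-1 (1,1)[.X.X/.OO.]-1 (1,3)[.X.X/..OO]-1
p3 X@[.XOX/..O.]: (0,0)[XXOX/..O.]-1 (1,0)[.XOX/X.O.]+0* (1,1)[.XOX/.XO.]+0 (1,3)[.XOX/..OX]+0
p4 O@[.XOX/X.O.]: (0,0)[OXOX/X.O.]+0* (1,1)[.XOX/XOO.]+0 (1,3)[.XOX/X.OO]+0
p5 X@[OXOX/X.O.]: (1,1)[OXOX/XXO.]+0* (1,3)[OXOX/X.OX]+0
p6 O@[OXOX/XXO.]: (1,3)[OXOX/XXOO]+0*
p7 X@[OXOX/XXOO] terminal +0; root [...X/..O.] d6

X winning at [...X/..O.]: False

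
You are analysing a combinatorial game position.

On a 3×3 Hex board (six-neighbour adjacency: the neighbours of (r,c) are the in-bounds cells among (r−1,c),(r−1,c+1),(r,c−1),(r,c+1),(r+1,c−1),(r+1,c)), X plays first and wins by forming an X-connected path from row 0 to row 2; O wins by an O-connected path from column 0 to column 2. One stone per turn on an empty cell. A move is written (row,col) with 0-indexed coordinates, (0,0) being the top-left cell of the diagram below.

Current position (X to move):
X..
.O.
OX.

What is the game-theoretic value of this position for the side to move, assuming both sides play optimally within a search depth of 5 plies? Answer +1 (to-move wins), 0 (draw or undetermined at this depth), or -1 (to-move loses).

value(X../.O./OX., X) = -1

ply 1, X at X../.O./OX. | (0,1)=-1→XX./.O./OX.*; (0,2)=-1→X.X/.O./OX.; (1,0)=-1→X../XO./OX.; (1,2)=-1→X../.OX/OX.; (2,2)=-1→X../.O./OXX
ply 2, O at XX./.O./OX. | (0,2)=+1→XXO/.O./OX.*; (1,0)=+1→XX./OO./OX.; (1,2)=+1→XX./.OO/OX.; (2,2)=+1→XX./.O./OXO
ply 3: XXO/.O./OX. is terminal -1 (X); from X../.O./OX. depth 5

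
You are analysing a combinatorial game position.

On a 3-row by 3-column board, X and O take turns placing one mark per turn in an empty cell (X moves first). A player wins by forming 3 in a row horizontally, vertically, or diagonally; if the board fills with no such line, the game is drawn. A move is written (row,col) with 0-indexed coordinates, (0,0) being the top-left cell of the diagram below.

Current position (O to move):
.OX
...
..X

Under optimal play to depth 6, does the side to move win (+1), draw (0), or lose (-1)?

ply 1, O at .OX/.../..X | (0,0)=-1→OOX/.../..X*; (1,0)=-1→.OX/O../..X; (1,1)=-1→.OX/.O./..X; (1,2)=-1→.OX/..O/..X; (2,0)=-1→.OX/.../O.X; (2,1)=-1→.OX/.../.OX
ply 2, X at OOX/.../..X | (1,0)=+1→OOX/X../..X*; (1,1)=+1→OOX/.X./..X; (1,2)=+1→OOX/..X/..X; (2,0)=+1→OOX/.../X.X; (2,1)=+1→OOX/.../.XX
ply 3, O at OOX/X../..X | (1,1)=-1→OOX/XO./..X*; (1,2)=-1→OOX/X.O/..X; (2,0)=-1→OOX/X../O.X; (2,1)=-1→OOX/X../.OX
ply 4, X at OOX/XO./..X | (1,2)=+1→OOX/XOX/..X*; (2,0)=-1→OOX/XO./X.X; (2,1)=+1→OOX/XO./.XX
ply 5: OOX/XOX/..X is terminal -1 (O); from .OX/.../..X depth 6

value(.OX/.../..X, O) = -1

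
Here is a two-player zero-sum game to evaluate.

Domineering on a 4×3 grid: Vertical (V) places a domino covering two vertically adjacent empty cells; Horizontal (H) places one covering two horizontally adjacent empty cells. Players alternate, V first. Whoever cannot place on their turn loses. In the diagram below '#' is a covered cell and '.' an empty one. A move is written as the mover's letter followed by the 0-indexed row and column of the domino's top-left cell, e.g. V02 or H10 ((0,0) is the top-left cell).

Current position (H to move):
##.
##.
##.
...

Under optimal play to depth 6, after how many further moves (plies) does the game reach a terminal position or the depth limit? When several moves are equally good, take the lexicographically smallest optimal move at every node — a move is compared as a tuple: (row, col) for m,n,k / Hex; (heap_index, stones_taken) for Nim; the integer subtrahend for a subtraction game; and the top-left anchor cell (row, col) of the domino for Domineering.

p1 H@[##./##./##./...]: H30[##./##./##./##.]-1* H31[##./##./##./.##]-1
p2 V@[##./##./##./##.]: V02[###/###/##./##.]+1* V12[##./###/###/##.]+1 V22[##./##./###/###]+1
p3 H@[###/###/##./##.] terminal -1; root [##./##./##./...] d6

PV length from [##./##./##./...]: 2 plies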